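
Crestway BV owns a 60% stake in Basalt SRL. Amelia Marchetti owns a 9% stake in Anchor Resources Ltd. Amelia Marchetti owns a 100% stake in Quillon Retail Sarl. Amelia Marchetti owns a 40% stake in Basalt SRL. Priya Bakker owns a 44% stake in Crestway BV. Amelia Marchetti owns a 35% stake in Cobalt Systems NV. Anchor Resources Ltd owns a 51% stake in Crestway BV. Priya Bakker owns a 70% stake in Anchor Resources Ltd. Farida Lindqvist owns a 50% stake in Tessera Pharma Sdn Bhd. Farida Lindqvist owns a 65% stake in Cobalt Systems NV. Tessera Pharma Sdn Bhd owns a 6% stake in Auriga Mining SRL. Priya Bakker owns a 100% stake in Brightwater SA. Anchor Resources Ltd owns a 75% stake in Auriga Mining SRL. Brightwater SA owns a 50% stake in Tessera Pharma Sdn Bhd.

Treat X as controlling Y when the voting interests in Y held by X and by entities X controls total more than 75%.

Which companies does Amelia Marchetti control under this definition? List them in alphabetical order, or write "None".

Quillon Retail Sarl

Amelia holds 100% of Quillon, so Amelia controls Quillon.
No other company's threshold is met.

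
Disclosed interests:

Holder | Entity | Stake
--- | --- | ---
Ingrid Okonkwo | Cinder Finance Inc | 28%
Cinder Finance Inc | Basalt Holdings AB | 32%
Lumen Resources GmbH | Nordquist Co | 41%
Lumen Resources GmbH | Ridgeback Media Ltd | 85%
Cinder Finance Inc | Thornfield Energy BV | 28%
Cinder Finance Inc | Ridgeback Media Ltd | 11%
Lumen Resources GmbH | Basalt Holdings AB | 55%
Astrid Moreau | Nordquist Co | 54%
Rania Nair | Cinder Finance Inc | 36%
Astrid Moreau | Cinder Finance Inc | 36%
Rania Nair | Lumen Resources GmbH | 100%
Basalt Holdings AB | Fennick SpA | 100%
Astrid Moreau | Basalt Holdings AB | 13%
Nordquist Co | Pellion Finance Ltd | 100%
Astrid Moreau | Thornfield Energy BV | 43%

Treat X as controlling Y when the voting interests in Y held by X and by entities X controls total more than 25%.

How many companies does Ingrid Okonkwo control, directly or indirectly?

4

Ingrid holds 28% of Cinder, so Ingrid controls Cinder.
Cinder holds 32% of Basalt, so Ingrid controls Basalt.
Cinder holds 28% of Thornfield, so Ingrid controls Thornfield.
Basalt holds 100% of Fennick, so Ingrid controls Fennick.
No other company's threshold is met.
Ingrid controls 4 companies.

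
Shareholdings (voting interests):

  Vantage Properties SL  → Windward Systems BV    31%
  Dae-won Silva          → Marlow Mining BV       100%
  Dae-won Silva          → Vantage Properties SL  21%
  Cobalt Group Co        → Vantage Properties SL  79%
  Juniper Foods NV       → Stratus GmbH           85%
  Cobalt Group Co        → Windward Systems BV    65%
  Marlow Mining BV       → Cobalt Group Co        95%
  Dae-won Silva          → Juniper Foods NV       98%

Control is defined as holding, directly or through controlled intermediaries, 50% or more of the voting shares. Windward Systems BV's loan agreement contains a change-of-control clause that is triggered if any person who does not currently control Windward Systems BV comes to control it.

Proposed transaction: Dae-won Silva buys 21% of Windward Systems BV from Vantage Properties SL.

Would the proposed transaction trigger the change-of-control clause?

No

The purchase adds only to Dae-won's holdings (Vantage's stake shrinks), so Dae-won is the only person who could newly come to control Windward.
Dae-won holds 100% of Marlow, so Dae-won controls Marlow.
Marlow holds 95% of Cobalt, so Dae-won controls Cobalt.
Dae-won and Cobalt together hold 21% + 79% = 100% of Vantage, so Dae-won controls Vantage.
Cobalt and Vantage together hold 65% + 31% = 96% of Windward, so Dae-won controls Windward.
So Dae-won already controls Windward before the transaction.
After the purchase, Dae-won holds 21% of Windward directly, and Vantage's stake falls to 10%.
Dae-won controlled Windward already, so this is not a new person acquiring control; every other person's position is unchanged or reduced.
No new person acquires control, so the clause is not triggered.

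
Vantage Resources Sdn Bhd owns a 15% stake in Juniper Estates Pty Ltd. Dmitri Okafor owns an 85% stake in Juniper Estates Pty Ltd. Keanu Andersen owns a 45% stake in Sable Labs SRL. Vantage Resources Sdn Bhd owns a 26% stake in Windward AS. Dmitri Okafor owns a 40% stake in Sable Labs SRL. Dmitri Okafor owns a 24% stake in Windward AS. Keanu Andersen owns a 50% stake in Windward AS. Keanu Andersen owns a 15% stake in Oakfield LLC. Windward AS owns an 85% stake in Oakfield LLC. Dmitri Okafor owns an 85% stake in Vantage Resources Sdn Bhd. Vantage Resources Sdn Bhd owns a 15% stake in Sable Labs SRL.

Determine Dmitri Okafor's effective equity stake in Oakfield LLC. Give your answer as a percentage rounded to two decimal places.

39.19%

Dmitri reaches Oakfield along 2 paths.
Via Vantage → Windward: 85% × 26% × 85% = 18.785%.
Via Windward: 24% × 85% = 20.4%.
Total: 18.785% + 20.4% = 39.185%.
Rounded: 39.19%.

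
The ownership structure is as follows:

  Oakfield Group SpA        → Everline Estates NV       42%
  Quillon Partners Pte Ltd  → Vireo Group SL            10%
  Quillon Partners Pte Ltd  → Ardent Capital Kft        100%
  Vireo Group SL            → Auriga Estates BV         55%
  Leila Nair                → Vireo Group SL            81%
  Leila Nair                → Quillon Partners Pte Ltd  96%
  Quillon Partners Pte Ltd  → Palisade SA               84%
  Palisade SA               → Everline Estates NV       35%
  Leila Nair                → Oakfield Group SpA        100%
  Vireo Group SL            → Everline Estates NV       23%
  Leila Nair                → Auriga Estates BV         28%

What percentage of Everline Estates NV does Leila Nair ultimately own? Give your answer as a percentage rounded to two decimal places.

Leila reaches Everline along 4 paths.
Via Quillon → Palisade: 96% × 84% × 35% = 28.224%.
Via Oakfield: 100% × 42% = 42%.
Via Vireo: 81% × 23% = 18.63%.
Via Quillon → Vireo: 96% × 10% × 23% = 2.208%.
Total: 28.224% + 42% + 18.63% + 2.208% = 91.062%.
Rounded: 91.06%.

91.06%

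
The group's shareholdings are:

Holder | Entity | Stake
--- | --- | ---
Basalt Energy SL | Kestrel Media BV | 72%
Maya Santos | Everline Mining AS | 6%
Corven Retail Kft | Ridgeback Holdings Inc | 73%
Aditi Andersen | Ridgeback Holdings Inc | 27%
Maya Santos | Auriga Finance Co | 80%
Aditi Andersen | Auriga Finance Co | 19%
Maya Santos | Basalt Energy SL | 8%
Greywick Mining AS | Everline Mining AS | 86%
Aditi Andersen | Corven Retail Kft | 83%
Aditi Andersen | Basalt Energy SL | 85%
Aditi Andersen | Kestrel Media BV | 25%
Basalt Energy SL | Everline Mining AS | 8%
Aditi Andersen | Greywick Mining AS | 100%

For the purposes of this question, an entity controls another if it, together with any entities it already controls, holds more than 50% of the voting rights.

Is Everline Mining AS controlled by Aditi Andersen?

Aditi holds 100% of Greywick, so Aditi controls Greywick.
Aditi holds 85% of Basalt, so Aditi controls Basalt.
Greywick and Basalt together hold 86% + 8% = 94% of Everline, so Aditi controls Everline.

Yes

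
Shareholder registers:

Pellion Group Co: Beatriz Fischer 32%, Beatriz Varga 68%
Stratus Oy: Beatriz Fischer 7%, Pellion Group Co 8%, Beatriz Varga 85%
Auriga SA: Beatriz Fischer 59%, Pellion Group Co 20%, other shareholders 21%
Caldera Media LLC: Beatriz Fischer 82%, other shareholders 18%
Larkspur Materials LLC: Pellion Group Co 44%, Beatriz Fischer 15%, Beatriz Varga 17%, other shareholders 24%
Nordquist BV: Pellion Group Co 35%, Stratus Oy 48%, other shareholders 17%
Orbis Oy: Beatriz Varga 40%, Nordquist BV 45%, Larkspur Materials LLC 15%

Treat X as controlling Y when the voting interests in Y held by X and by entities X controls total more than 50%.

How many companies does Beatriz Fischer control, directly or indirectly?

2

Beatriz Fischer holds 59% of Auriga, so Beatriz Fischer controls Auriga.
Beatriz Fischer holds 82% of Caldera, so Beatriz Fischer controls Caldera.
No other company's threshold is met.
Beatriz Fischer controls 2 companies.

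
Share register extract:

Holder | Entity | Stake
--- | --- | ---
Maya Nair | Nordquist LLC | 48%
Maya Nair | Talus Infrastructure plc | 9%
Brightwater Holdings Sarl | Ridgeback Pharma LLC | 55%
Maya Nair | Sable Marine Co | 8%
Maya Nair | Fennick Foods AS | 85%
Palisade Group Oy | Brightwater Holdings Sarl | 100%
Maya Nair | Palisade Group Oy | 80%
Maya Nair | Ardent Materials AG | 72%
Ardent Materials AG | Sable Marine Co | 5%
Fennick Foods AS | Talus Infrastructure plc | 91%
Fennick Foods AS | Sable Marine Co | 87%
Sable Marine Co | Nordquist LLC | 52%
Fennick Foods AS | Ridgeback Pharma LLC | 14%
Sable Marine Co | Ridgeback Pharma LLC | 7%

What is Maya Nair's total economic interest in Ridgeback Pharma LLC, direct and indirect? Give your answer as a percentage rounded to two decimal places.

Maya reaches Ridgeback along 5 paths.
Via Fennick: 85% × 14% = 11.9%.
Via Palisade → Brightwater: 80% × 100% × 55% = 44%.
Via Fennick → Sable: 85% × 87% × 7% = 5.1765%.
Via Ardent → Sable: 72% × 5% × 7% = 0.252%.
Via Sable: 8% × 7% = 0.56%.
Total: 11.9% + 44% + 5.1765% + 0.252% + 0.56% = 61.8885%.
Rounded: 61.89%.

61.89%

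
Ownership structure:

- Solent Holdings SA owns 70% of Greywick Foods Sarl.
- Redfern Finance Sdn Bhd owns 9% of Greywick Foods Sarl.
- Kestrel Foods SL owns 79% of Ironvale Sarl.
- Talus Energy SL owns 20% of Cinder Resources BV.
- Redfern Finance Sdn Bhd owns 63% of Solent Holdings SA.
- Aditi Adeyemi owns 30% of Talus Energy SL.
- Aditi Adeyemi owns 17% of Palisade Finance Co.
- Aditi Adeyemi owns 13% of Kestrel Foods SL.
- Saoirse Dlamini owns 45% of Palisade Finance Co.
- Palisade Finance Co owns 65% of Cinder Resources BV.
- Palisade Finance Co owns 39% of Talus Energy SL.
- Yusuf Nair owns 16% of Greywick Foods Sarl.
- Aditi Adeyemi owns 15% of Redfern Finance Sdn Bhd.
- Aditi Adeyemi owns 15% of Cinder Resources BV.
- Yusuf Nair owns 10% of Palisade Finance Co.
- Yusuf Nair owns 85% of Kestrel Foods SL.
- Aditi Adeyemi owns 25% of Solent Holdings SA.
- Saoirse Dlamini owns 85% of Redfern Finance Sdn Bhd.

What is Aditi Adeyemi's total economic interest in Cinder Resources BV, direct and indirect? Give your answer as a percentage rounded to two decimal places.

33.38%

Aditi reaches Cinder along 4 paths.
Via Palisade → Talus: 17% × 39% × 20% = 1.326%.
Via Talus: 30% × 20% = 6%.
Via Palisade: 17% × 65% = 11.05%.
Direct stake: 15% = 15%.
Total: 1.326% + 6% + 11.05% + 15% = 33.376%.
Rounded: 33.38%.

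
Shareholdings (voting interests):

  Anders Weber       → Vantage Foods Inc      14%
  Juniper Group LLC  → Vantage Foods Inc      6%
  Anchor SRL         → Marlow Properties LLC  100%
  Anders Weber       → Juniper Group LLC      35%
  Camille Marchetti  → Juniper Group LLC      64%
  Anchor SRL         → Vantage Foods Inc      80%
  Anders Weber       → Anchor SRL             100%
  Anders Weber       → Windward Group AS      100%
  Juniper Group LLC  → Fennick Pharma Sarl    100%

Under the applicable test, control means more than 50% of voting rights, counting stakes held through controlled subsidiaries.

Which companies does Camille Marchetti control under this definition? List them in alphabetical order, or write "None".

Fennick Pharma Sarl, Juniper Group LLC

Camille holds 64% of Juniper, so Camille controls Juniper.
Juniper holds 100% of Fennick, so Camille controls Fennick.
No other company's threshold is met.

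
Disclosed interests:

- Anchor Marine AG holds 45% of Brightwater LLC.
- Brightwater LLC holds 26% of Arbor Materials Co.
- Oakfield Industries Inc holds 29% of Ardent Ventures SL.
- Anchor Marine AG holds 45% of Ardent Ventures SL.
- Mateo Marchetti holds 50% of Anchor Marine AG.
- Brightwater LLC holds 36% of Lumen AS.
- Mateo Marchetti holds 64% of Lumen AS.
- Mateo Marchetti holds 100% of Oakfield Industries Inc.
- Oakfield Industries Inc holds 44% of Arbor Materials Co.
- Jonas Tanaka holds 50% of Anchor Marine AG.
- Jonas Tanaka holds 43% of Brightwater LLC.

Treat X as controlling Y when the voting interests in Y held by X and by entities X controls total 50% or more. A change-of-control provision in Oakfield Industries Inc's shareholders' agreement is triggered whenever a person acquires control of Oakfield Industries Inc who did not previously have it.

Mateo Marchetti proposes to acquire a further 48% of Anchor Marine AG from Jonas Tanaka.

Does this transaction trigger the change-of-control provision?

The purchase adds only to Mateo's holdings (Jonas's stake shrinks), so Mateo is the only person who could newly come to control Oakfield.
Mateo holds 100% of Oakfield, so Mateo controls Oakfield.
So Mateo already controls Oakfield before the transaction.
After the purchase, Mateo's direct stake in Anchor rises to 50% + 48% = 98%, and Jonas's stake falls to 2%.
Mateo controlled Oakfield already, so this is not a new person acquiring control; every other person's position is unchanged or reduced.
No new person acquires control, so the clause is not triggered.

No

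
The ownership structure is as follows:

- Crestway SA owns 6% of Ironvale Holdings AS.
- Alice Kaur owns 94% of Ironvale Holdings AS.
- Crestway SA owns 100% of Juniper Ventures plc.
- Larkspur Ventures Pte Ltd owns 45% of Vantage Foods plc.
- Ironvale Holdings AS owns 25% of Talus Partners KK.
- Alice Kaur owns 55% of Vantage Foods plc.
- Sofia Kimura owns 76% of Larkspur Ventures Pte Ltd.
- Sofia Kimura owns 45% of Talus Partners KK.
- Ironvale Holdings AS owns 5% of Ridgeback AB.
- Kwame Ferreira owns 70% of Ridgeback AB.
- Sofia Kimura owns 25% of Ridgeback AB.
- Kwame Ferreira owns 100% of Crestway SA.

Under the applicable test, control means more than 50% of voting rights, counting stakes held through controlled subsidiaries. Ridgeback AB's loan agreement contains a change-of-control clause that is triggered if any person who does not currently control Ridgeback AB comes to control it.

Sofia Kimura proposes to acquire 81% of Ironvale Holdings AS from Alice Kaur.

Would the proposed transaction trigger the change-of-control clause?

The purchase adds only to Sofia's holdings (Alice's stake shrinks), so Sofia is the only person who could newly come to control Ridgeback.
Sofia holds 76% of Larkspur, so Sofia controls Larkspur.
In Ridgeback, Sofia's side holds only 25%, not > 50%.
So before the transaction, Sofia does not control Ridgeback.
After the purchase, Sofia holds 81% of Ironvale directly, and Alice's stake falls to 13%.
Sofia holds 81% of Ironvale, so Sofia controls Ironvale.
Sofia and Ironvale together hold 45% + 25% = 70% of Talus, so Sofia controls Talus.
After the transaction, Sofia's side holds 25% + 5% = 30% of Ridgeback, not > 50%, so Sofia still does not control Ridgeback.
No new person acquires control, so the clause is not triggered.

No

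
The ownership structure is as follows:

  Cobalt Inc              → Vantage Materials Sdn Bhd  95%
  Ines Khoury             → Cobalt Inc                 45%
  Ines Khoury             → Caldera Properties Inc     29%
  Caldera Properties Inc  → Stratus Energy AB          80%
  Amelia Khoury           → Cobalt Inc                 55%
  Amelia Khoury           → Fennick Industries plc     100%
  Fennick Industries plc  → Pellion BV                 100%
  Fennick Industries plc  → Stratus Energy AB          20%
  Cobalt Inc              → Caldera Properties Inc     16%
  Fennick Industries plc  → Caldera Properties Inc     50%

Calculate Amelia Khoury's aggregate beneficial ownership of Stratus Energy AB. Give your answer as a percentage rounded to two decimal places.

67.04%

Amelia reaches Stratus along 3 paths.
Via Fennick: 100% × 20% = 20%.
Via Fennick → Caldera: 100% × 50% × 80% = 40%.
Via Cobalt → Caldera: 55% × 16% × 80% = 7.04%.
Total: 20% + 40% + 7.04% = 67.04%.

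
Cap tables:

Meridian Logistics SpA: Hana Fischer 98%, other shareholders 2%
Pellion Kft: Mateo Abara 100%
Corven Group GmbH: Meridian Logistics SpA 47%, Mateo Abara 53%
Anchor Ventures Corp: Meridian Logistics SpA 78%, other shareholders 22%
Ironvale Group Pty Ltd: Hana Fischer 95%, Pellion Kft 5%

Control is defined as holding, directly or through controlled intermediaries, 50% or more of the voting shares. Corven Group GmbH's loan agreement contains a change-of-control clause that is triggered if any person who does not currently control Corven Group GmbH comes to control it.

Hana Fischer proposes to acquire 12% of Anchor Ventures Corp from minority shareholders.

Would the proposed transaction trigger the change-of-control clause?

The purchase changes only Hana's holdings, so Hana is the only person who could newly come to control Corven.
Hana holds 98% of Meridian, so Hana controls Meridian.
Meridian holds 78% of Anchor, so Hana controls Anchor.
Hana holds 95% of Ironvale, so Hana controls Ironvale.
In Corven, Hana's side holds only 47%, not ≥ 50%.
So before the transaction, Hana does not control Corven.
After the purchase, Hana holds 12% of Anchor directly.
Meridian and Hana together hold 78% + 12% = 90% of Anchor, so Hana controls Anchor.
After the transaction, Hana's side holds 47% of Corven, not ≥ 50%, so Hana still does not control Corven.
No new person acquires control, so the clause is not triggered.

No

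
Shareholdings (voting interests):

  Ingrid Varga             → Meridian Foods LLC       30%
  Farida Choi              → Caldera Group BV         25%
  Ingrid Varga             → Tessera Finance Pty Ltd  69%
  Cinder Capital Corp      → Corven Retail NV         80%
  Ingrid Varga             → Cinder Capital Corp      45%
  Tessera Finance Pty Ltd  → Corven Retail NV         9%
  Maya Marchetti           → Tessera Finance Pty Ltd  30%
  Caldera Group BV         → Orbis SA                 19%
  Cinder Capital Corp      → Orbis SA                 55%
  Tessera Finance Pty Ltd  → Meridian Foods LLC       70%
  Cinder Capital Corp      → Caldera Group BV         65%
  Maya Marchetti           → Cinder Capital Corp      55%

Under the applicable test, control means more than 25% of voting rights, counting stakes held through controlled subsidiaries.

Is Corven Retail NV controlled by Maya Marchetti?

Maya holds 30% of Tessera, so Maya controls Tessera.
Maya holds 55% of Cinder, so Maya controls Cinder.
Cinder and Tessera together hold 80% + 9% = 89% of Corven, so Maya controls Corven.

Yes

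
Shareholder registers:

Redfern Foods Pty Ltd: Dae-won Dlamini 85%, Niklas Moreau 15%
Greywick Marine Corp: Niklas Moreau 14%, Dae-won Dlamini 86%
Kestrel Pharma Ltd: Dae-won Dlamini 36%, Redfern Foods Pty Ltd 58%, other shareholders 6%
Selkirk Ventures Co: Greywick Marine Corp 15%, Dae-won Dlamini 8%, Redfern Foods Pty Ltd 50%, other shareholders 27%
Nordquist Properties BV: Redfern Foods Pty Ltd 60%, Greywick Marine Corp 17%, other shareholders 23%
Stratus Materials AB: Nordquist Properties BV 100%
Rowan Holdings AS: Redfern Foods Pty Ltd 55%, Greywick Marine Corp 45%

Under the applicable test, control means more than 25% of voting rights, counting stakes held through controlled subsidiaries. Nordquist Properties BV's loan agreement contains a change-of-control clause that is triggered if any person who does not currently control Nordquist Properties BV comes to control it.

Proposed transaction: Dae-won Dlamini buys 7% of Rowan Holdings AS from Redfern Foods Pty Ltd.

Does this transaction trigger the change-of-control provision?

The purchase adds only to Dae-won's holdings (Redfern's stake shrinks), so Dae-won is the only person who could newly come to control Nordquist.
Dae-won holds 85% of Redfern, so Dae-won controls Redfern.
Dae-won holds 86% of Greywick, so Dae-won controls Greywick.
Redfern and Greywick together hold 60% + 17% = 77% of Nordquist, so Dae-won controls Nordquist.
So Dae-won already controls Nordquist before the transaction.
After the purchase, Dae-won holds 7% of Rowan directly, and Redfern's stake falls to 48%.
Dae-won controlled Nordquist already, so this is not a new person acquiring control; every other person's position is unchanged or reduced.
No new person acquires control, so the clause is not triggered.

No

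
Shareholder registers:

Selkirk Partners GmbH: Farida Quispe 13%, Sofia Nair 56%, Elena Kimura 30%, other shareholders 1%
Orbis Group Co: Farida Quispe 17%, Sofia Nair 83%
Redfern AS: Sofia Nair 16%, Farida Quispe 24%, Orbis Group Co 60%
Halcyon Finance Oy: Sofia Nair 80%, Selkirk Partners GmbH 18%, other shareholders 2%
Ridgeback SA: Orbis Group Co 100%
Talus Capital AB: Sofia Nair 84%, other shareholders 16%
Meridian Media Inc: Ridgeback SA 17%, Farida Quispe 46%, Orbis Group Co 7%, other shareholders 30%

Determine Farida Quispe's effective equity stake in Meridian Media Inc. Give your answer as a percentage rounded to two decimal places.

Farida reaches Meridian along 3 paths.
Via Orbis → Ridgeback: 17% × 100% × 17% = 2.89%.
Direct stake: 46% = 46%.
Via Orbis: 17% × 7% = 1.19%.
Total: 2.89% + 46% + 1.19% = 50.08%.

50.08%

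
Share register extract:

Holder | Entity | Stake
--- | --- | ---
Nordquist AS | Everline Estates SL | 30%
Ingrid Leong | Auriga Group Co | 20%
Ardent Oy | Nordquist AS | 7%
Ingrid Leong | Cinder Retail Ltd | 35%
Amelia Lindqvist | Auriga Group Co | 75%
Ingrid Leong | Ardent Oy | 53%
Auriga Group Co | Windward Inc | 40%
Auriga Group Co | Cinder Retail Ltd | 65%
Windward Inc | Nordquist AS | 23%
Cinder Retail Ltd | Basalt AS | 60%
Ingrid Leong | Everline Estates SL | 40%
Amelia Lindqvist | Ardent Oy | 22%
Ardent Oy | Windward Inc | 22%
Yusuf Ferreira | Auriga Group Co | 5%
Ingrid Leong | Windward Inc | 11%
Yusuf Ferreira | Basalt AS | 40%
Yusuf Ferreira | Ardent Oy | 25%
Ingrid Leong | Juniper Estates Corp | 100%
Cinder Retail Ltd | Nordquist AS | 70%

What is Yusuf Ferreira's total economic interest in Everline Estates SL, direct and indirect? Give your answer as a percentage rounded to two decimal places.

1.73%

Yusuf reaches Everline along 4 paths.
Via Ardent → Nordquist: 25% × 7% × 30% = 0.525%.
Via Auriga → Cinder → Nordquist: 5% × 65% × 70% × 30% = 0.6825%.
Via Auriga → Windward → Nordquist: 5% × 40% × 23% × 30% = 0.138%.
Via Ardent → Windward → Nordquist: 25% × 22% × 23% × 30% = 0.3795%.
Total: 0.525% + 0.6825% + 0.138% + 0.3795% = 1.725%.
Rounded: 1.73%.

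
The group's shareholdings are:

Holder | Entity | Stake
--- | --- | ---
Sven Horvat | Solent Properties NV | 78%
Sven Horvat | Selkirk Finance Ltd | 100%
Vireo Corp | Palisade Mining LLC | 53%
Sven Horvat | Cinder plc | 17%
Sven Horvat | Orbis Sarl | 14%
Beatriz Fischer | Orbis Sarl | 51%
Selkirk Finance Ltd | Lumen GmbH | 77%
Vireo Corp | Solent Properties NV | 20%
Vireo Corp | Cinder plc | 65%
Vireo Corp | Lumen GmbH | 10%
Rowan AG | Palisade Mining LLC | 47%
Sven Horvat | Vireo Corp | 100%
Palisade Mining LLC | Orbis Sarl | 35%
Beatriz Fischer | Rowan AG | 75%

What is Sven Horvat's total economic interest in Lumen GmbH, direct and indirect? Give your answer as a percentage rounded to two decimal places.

Sven reaches Lumen along 2 paths.
Via Selkirk: 100% × 77% = 77%.
Via Vireo: 100% × 10% = 10%.
Total: 77% + 10% = 87%.
Rounded: 87.00%.

87.00%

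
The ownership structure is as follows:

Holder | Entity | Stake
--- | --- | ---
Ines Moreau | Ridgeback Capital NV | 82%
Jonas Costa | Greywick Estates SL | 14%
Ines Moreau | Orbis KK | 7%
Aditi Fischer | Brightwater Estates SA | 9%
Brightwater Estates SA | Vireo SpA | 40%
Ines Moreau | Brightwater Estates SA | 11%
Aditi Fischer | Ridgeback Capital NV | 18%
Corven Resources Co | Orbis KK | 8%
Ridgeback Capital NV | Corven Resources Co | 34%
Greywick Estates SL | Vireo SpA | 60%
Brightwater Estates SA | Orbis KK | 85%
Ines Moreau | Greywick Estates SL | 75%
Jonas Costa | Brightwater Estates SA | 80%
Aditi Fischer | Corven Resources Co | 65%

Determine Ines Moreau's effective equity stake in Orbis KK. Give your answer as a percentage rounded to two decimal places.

Ines reaches Orbis along 3 paths.
Direct stake: 7% = 7%.
Via Ridgeback → Corven: 82% × 34% × 8% = 2.2304%.
Via Brightwater: 11% × 85% = 9.35%.
Total: 7% + 2.2304% + 9.35% = 18.5804%.
Rounded: 18.58%.

18.58%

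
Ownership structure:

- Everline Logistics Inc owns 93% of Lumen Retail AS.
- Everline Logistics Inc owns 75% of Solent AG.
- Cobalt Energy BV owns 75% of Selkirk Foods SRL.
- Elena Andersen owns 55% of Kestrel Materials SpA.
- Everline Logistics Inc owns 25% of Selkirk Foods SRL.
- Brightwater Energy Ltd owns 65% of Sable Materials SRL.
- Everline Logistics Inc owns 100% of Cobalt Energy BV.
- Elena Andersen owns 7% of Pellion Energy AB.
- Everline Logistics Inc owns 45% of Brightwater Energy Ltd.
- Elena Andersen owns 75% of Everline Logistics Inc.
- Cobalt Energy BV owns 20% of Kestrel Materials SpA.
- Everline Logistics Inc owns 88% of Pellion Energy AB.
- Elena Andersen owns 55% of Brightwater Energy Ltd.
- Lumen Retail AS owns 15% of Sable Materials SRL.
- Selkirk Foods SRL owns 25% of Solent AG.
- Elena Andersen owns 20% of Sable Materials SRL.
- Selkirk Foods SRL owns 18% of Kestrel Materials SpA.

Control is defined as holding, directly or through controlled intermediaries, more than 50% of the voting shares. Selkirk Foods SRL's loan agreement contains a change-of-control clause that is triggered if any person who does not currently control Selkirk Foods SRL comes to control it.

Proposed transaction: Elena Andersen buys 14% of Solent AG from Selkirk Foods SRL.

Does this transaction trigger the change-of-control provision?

The purchase adds only to Elena's holdings (Selkirk's stake shrinks), so Elena is the only person who could newly come to control Selkirk.
Elena holds 75% of Everline, so Elena controls Everline.
Everline holds 100% of Cobalt, so Elena controls Cobalt.
Cobalt and Everline together hold 75% + 25% = 100% of Selkirk, so Elena controls Selkirk.
So Elena already controls Selkirk before the transaction.
After the purchase, Elena holds 14% of Solent directly, and Selkirk's stake falls to 11%.
Elena controlled Selkirk already, so this is not a new person acquiring control; every other person's position is unchanged or reduced.
No new person acquires control, so the clause is not triggered.

No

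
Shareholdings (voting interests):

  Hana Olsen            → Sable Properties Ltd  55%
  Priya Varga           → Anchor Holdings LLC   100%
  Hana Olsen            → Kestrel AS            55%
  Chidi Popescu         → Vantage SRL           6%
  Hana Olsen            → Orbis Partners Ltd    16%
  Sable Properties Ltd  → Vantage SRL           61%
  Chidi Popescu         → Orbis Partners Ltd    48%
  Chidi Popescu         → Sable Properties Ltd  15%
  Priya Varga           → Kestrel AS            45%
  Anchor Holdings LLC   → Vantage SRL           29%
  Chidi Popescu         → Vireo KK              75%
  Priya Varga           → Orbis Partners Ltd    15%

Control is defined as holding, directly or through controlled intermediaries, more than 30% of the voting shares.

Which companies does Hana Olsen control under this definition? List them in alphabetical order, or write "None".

Kestrel AS, Sable Properties Ltd, Vantage SRL

Hana holds 55% of Sable, so Hana controls Sable.
Hana holds 55% of Kestrel, so Hana controls Kestrel.
Sable holds 61% of Vantage, so Hana controls Vantage.
No other company's threshold is met.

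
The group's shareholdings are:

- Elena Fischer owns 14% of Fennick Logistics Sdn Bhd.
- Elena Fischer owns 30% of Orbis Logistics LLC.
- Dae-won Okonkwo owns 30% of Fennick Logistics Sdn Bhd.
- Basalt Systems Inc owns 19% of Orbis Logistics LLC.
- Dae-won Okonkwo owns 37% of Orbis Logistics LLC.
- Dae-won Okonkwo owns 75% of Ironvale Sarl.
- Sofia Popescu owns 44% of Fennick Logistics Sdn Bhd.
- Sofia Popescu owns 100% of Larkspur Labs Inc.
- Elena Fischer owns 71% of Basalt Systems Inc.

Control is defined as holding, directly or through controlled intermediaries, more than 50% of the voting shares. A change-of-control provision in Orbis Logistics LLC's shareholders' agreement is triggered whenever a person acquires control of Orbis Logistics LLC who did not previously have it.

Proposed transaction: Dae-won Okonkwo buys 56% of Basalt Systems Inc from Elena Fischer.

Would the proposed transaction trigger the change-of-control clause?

Yes

The purchase adds only to Dae-won's holdings (Elena's stake shrinks), so Dae-won is the only person who could newly come to control Orbis.
Dae-won holds 75% of Ironvale, so Dae-won controls Ironvale.
In Orbis, Dae-won's side holds only 37%, not > 50%.
So before the transaction, Dae-won does not control Orbis.
After the purchase, Dae-won holds 56% of Basalt directly, and Elena's stake falls to 15%.
Dae-won holds 56% of Basalt, so Dae-won controls Basalt.
Dae-won and Basalt together hold 37% + 19% = 56% of Orbis, so Dae-won controls Orbis.
Dae-won did not control Orbis before and does after, so the clause is triggered.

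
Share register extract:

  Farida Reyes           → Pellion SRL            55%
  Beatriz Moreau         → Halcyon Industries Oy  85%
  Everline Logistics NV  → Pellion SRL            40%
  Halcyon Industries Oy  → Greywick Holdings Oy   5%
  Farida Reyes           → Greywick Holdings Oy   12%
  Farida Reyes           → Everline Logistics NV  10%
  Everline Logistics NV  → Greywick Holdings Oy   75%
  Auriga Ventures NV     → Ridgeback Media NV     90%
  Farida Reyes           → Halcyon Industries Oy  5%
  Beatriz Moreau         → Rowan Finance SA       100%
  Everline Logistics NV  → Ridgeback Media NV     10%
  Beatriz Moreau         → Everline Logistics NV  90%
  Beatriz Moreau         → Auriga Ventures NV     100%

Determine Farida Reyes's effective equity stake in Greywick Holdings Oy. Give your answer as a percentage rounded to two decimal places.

Farida reaches Greywick along 3 paths.
Via Halcyon: 5% × 5% = 0.25%.
Via Everline: 10% × 75% = 7.5%.
Direct stake: 12% = 12%.
Total: 0.25% + 7.5% + 12% = 19.75%.

19.75%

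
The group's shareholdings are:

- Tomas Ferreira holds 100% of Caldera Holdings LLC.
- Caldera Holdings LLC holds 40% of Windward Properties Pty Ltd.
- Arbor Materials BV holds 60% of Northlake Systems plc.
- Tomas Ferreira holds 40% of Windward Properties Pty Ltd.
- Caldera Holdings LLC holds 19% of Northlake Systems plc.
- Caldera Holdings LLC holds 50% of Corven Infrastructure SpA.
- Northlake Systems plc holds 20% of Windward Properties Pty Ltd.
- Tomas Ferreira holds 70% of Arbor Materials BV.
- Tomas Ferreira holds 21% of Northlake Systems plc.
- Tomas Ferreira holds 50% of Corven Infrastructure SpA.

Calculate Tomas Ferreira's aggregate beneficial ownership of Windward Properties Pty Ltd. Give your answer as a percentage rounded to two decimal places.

96.40%

Tomas reaches Windward along 5 paths.
Via Northlake: 21% × 20% = 4.2%.
Via Caldera → Northlake: 100% × 19% × 20% = 3.8%.
Via Arbor → Northlake: 70% × 60% × 20% = 8.4%.
Direct stake: 40% = 40%.
Via Caldera: 100% × 40% = 40%.
Total: 4.2% + 3.8% + 8.4% + 40% + 40% = 96.4%.
Rounded: 96.40%.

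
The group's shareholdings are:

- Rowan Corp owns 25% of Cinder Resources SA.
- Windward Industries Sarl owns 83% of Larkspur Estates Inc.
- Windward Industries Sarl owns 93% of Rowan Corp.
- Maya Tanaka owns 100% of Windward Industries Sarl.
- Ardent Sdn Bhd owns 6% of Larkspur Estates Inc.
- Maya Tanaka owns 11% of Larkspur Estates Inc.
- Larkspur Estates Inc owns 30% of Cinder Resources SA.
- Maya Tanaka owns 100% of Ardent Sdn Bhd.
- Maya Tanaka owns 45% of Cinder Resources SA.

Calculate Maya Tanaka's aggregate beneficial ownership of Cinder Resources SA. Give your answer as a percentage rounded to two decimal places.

Maya reaches Cinder along 5 paths.
Direct stake: 45% = 45%.
Via Windward → Rowan: 100% × 93% × 25% = 23.25%.
Via Ardent → Larkspur: 100% × 6% × 30% = 1.8%.
Via Larkspur: 11% × 30% = 3.3%.
Via Windward → Larkspur: 100% × 83% × 30% = 24.9%.
Total: 45% + 23.25% + 1.8% + 3.3% + 24.9% = 98.25%.

98.25%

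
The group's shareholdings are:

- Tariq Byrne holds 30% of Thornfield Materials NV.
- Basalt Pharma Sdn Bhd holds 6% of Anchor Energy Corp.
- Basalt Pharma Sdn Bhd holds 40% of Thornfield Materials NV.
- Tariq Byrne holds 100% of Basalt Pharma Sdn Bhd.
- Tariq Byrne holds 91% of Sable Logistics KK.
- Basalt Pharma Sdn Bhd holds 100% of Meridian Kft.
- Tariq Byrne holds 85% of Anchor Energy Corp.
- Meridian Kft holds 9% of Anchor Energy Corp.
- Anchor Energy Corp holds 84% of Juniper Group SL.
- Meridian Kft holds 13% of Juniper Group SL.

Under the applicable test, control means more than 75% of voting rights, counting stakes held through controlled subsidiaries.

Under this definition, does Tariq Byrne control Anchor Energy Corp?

Tariq holds 100% of Basalt, so Tariq controls Basalt.
Basalt holds 100% of Meridian, so Tariq controls Meridian.
Meridian and Basalt and Tariq together hold 9% + 6% + 85% = 100% of Anchor, so Tariq controls Anchor.

Yes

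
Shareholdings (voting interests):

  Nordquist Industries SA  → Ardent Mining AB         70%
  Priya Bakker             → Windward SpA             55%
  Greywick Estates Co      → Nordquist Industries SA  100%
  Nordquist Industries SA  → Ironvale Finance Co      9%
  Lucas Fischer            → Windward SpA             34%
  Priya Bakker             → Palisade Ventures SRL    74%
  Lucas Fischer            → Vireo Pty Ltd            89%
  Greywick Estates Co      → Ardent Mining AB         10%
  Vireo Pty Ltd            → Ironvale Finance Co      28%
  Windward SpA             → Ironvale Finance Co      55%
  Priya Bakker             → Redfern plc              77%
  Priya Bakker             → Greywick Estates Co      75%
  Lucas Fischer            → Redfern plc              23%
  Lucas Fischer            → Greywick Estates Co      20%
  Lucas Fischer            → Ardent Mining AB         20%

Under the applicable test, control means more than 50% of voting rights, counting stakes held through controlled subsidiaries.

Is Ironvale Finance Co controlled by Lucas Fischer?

Lucas holds 89% of Vireo, so Lucas controls Vireo.
In Ironvale, Lucas's side holds only 28%, not > 50%.
So Lucas does not control Ironvale.

No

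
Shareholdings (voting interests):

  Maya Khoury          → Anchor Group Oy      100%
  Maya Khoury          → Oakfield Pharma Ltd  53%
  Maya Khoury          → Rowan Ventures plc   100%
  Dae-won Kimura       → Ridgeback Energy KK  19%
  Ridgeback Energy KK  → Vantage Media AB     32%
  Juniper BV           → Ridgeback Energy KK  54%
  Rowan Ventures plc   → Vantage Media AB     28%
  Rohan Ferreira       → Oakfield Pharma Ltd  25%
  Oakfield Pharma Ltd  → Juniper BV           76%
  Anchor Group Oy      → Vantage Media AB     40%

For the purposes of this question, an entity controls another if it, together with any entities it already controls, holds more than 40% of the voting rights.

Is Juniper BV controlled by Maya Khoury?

Maya holds 53% of Oakfield, so Maya controls Oakfield.
Oakfield holds 76% of Juniper, so Maya controls Juniper.

Yes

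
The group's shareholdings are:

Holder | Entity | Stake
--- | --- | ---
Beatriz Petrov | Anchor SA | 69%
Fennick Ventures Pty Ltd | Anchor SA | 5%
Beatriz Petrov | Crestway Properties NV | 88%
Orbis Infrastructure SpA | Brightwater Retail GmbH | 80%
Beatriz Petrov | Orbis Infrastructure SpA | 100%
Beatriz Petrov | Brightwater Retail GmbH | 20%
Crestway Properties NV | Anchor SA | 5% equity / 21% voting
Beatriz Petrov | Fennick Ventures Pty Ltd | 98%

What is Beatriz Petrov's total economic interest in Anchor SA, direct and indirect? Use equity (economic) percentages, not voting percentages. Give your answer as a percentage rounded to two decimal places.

Beatriz reaches Anchor along 3 paths.
Via Fennick: 98% × 5% = 4.9%.
Direct stake: 69% = 69%.
Via Crestway: 88% × 5% = 4.4%.
Total: 4.9% + 69% + 4.4% = 78.3%.
Rounded: 78.30%.

78.30%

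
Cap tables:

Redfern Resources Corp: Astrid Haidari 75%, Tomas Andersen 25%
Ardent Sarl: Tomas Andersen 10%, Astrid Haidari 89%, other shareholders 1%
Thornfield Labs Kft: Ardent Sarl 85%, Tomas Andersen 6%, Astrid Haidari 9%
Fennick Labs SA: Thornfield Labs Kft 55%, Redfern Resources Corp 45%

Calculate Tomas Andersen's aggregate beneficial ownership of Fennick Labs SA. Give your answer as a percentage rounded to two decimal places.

19.23%

Tomas reaches Fennick along 3 paths.
Via Ardent → Thornfield: 10% × 85% × 55% = 4.675%.
Via Thornfield: 6% × 55% = 3.3%.
Via Redfern: 25% × 45% = 11.25%.
Total: 4.675% + 3.3% + 11.25% = 19.225%.
Rounded: 19.23%.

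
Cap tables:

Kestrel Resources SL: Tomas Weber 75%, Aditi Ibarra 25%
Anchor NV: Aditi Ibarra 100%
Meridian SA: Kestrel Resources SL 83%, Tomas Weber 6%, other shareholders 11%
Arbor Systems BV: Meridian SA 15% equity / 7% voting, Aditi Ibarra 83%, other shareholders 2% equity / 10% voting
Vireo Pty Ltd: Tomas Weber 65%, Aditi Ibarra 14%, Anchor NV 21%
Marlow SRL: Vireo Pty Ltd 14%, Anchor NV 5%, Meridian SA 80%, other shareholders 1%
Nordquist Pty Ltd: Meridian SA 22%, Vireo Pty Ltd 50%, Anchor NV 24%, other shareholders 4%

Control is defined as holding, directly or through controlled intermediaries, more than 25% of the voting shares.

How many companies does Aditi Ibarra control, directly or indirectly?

4

Aditi holds 100% of Anchor, so Aditi controls Anchor.
Aditi holds 83% of Arbor, so Aditi controls Arbor.
Aditi and Anchor together hold 14% + 21% = 35% of Vireo, so Aditi controls Vireo.
Vireo and Anchor together hold 50% + 24% = 74% of Nordquist, so Aditi controls Nordquist.
No other company's threshold is met.
Aditi controls 4 companies.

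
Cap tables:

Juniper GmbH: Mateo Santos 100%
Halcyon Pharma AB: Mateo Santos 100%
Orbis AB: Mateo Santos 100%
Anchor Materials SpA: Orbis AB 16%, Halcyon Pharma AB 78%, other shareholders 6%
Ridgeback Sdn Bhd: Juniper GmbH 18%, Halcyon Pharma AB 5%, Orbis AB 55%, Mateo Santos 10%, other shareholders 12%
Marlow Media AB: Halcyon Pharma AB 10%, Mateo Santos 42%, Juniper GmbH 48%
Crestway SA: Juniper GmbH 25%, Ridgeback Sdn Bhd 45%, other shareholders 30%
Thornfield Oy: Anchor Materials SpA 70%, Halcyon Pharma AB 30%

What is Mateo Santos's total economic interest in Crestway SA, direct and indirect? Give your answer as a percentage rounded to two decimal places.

64.60%

Mateo reaches Crestway along 5 paths.
Via Juniper: 100% × 25% = 25%.
Via Juniper → Ridgeback: 100% × 18% × 45% = 8.1%.
Via Halcyon → Ridgeback: 100% × 5% × 45% = 2.25%.
Via Orbis → Ridgeback: 100% × 55% × 45% = 24.75%.
Via Ridgeback: 10% × 45% = 4.5%.
Total: 25% + 8.1% + 2.25% + 24.75% + 4.5% = 64.6%.
Rounded: 64.60%.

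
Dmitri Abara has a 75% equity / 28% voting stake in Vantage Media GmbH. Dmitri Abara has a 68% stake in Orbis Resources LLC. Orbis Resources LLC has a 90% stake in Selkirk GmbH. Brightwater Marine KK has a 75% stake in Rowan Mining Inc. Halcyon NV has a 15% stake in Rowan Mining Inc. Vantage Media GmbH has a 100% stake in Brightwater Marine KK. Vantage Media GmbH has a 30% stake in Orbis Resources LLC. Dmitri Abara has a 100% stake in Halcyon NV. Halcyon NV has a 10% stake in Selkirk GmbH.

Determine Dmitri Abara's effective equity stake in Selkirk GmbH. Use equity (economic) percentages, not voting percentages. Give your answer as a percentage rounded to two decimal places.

91.45%

Dmitri reaches Selkirk along 3 paths.
Via Orbis: 68% × 90% = 61.2%.
Via Vantage → Orbis: 75% × 30% × 90% = 20.25%.
Via Halcyon: 100% × 10% = 10%.
Total: 61.2% + 20.25% + 10% = 91.45%.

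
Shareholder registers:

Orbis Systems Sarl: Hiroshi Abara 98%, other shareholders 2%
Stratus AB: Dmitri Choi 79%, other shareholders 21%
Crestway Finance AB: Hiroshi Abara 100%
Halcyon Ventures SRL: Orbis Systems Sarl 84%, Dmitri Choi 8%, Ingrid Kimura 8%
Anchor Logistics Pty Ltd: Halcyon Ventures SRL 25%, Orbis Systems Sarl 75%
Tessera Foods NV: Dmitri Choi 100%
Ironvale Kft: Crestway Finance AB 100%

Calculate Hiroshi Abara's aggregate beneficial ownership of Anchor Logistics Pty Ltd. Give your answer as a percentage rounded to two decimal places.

94.08%

Hiroshi reaches Anchor along 2 paths.
Via Orbis → Halcyon: 98% × 84% × 25% = 20.58%.
Via Orbis: 98% × 75% = 73.5%.
Total: 20.58% + 73.5% = 94.08%.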